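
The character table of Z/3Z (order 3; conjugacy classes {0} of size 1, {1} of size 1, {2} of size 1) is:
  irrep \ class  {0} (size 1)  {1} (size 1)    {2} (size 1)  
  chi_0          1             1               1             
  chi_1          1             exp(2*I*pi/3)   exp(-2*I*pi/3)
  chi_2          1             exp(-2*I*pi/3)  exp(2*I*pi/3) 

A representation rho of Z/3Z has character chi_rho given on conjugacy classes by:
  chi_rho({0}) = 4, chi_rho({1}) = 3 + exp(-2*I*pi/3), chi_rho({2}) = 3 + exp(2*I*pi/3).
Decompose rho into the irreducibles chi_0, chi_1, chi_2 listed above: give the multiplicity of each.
Multiplicities: chi_0: 3, chi_1: 0, chi_2: 1.

Solution. Use <chi_rho, chi> = (1/|G|) sum_C |C| * chi_rho(C) * conj(chi(C)) with |G| = 3 for each irreducible chi in the table:
  <chi_rho, chi_0> = (1/3)[1*(4)*conj(1) + 1*(3 + exp(-2*I*pi/3))*conj(1) + 1*(3 + exp(2*I*pi/3))*conj(1)]
      = (1/3)[(4) + (3 + exp(-2*I*pi/3)) + (3 + exp(2*I*pi/3))] = 9/3 = 3
  <chi_rho, chi_1> = (1/3)[1*(4)*conj(1) + 1*(3 + exp(-2*I*pi/3))*conj(exp(2*I*pi/3)) + 1*(3 + exp(2*I*pi/3))*conj(exp(-2*I*pi/3))]
      = (1/3)[(4) + (3*exp(-2*I*pi/3) + exp(2*I*pi/3)) + (exp(-2*I*pi/3) + 3*exp(2*I*pi/3))] = 0/3 = 0
  <chi_rho, chi_2> = (1/3)[1*(4)*conj(1) + 1*(3 + exp(-2*I*pi/3))*conj(exp(-2*I*pi/3)) + 1*(3 + exp(2*I*pi/3))*conj(exp(2*I*pi/3))]
      = (1/3)[(4) + (1 + 3*exp(2*I*pi/3)) + (1 + 3*exp(-2*I*pi/3))] = 3/3 = 1
(Exp terms are combined using exp(i*s)*conj(exp(i*t)) = exp(i*(s-t)), and sums of them are collapsed using the identity that for every m > 1 the m distinct m-th roots of unity sum to 0, e.g. 1 + exp(2*I*pi/3) + exp(-2*I*pi/3) = 0.)
Dimension check: dim(rho) = sum (mult * dim) = 3*1 + 0*1 + 1*1 = 4 = chi_rho(e) = 4.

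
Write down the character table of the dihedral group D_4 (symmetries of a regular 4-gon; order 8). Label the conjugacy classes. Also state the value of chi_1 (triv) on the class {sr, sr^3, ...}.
Conjugacy classes: {e} of size 1, {r^2} of size 1, {r^1, r^3} of size 2, {s, sr^2, ...} of size 2, {sr, sr^3, ...} of size 2.
Character table:
  irrep \ class              {e} (size 1)  {r^2} (size 1)  {r^1, r^3} (size 2)  {s, sr^2, ...} (size 2)  {sr, sr^3, ...} (size 2)
  chi_1 (triv)               1             1               1                    1                        1                       
  chi_2 (sign: r->1, s->-1)  1             1               1                    -1                       -1                      
  chi_3 (r->-1, s->1)        1             1               -1                   1                        -1                      
  chi_4 (r->-1, s->-1)       1             1               -1                   -1                       1                       
  chi_5 (2d, j=1)            2             -2              0                    0                        0                       

Spot check: chi_1 (triv) on {sr, sr^3, ...} = 1.

Solution. D_4 has order 2*4 = 8 with 5 conjugacy classes, hence 5 irreducibles. Sum of squared dims 1 + 1 + 1 + 1 + 4 = 8 = |G|. Linear characters come from the abelianisation; the 2-dimensional irreps have character r^k -> 2*cos(2*pi*j*k/4), reflections -> 0.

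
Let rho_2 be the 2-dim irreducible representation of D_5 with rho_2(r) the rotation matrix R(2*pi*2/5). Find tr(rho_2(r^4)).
chi_{rho_2}(r^4) = 2*cos(2*pi*2*4/5) = -sqrt(5)/2 - 1/2

Reasoning: rho_2(r^4) is rotation by angle 2*pi*2*4/5, whose trace is 2*cos(2*pi*2*4/5) = -sqrt(5)/2 - 1/2.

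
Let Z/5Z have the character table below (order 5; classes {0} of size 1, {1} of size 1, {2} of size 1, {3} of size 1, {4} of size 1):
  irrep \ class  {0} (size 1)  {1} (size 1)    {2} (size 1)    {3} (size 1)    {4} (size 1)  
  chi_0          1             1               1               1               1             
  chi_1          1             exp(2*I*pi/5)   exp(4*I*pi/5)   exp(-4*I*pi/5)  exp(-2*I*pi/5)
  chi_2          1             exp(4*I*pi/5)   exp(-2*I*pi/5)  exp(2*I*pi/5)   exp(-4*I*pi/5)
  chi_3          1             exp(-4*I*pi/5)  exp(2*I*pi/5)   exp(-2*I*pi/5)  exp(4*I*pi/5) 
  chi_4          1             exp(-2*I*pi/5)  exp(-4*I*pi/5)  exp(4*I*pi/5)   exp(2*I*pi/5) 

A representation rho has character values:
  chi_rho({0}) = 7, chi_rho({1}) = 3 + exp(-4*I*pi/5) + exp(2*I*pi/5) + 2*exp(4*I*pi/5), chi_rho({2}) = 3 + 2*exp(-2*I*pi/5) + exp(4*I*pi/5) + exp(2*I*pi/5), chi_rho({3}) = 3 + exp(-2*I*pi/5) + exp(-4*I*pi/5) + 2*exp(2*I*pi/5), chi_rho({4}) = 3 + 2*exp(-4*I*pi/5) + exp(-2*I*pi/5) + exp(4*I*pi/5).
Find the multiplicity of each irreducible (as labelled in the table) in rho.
Multiplicities: chi_0: 3, chi_1: 1, chi_2: 2, chi_3: 1, chi_4: 0.

Explanation: Use <chi_rho, chi> = (1/|G|) sum_C |C| * chi_rho(C) * conj(chi(C)) with |G| = 5 for each irreducible chi in the table:
  <chi_rho, chi_0> = (1/5)[1*(7)*conj(1) + 1*(3 + exp(-4*I*pi/5) + exp(2*I*pi/5) + 2*exp(4*I*pi/5))*conj(1) + 1*(3 + 2*exp(-2*I*pi/5) + exp(4*I*pi/5) + exp(2*I*pi/5))*conj(1) + 1*(3 + exp(-2*I*pi/5) + exp(-4*I*pi/5) + 2*exp(2*I*pi/5))*conj(1) + 1*(3 + 2*exp(-4*I*pi/5) + exp(-2*I*pi/5) + exp(4*I*pi/5))*conj(1)]
      = (1/5)[(7) + (3 + exp(-4*I*pi/5) + exp(2*I*pi/5) + 2*exp(4*I*pi/5)) + (3 + 2*exp(-2*I*pi/5) + exp(4*I*pi/5) + exp(2*I*pi/5)) + (3 + exp(-2*I*pi/5) + exp(-4*I*pi/5) + 2*exp(2*I*pi/5)) + (3 + 2*exp(-4*I*pi/5) + exp(-2*I*pi/5) + exp(4*I*pi/5))] = 15/5 = 3
  <chi_rho, chi_1> = (1/5)[1*(7)*conj(1) + 1*(3 + exp(-4*I*pi/5) + exp(2*I*pi/5) + 2*exp(4*I*pi/5))*conj(exp(2*I*pi/5)) + 1*(3 + 2*exp(-2*I*pi/5) + exp(4*I*pi/5) + exp(2*I*pi/5))*conj(exp(4*I*pi/5)) + 1*(3 + exp(-2*I*pi/5) + exp(-4*I*pi/5) + 2*exp(2*I*pi/5))*conj(exp(-4*I*pi/5)) + 1*(3 + 2*exp(-4*I*pi/5) + exp(-2*I*pi/5) + exp(4*I*pi/5))*conj(exp(-2*I*pi/5))]
      = (1/5)[(7) + (1 + 3*exp(-2*I*pi/5) + exp(4*I*pi/5) + 2*exp(2*I*pi/5)) + (1 + 3*exp(-4*I*pi/5) + exp(-2*I*pi/5) + 2*exp(4*I*pi/5)) + (1 + 2*exp(-4*I*pi/5) + exp(2*I*pi/5) + 3*exp(4*I*pi/5)) + (1 + 2*exp(-2*I*pi/5) + exp(-4*I*pi/5) + 3*exp(2*I*pi/5))] = 5/5 = 1
  <chi_rho, chi_2> = (1/5)[1*(7)*conj(1) + 1*(3 + exp(-4*I*pi/5) + exp(2*I*pi/5) + 2*exp(4*I*pi/5))*conj(exp(4*I*pi/5)) + 1*(3 + 2*exp(-2*I*pi/5) + exp(4*I*pi/5) + exp(2*I*pi/5))*conj(exp(-2*I*pi/5)) + 1*(3 + exp(-2*I*pi/5) + exp(-4*I*pi/5) + 2*exp(2*I*pi/5))*conj(exp(2*I*pi/5)) + 1*(3 + 2*exp(-4*I*pi/5) + exp(-2*I*pi/5) + exp(4*I*pi/5))*conj(exp(-4*I*pi/5))]
      = (1/5)[(7) + (2 + 3*exp(-4*I*pi/5) + exp(-2*I*pi/5) + exp(2*I*pi/5)) + (2 + exp(-4*I*pi/5) + exp(4*I*pi/5) + 3*exp(2*I*pi/5)) + (2 + 3*exp(-2*I*pi/5) + exp(-4*I*pi/5) + exp(4*I*pi/5)) + (2 + exp(-2*I*pi/5) + exp(2*I*pi/5) + 3*exp(4*I*pi/5))] = 10/5 = 2
  <chi_rho, chi_3> = (1/5)[1*(7)*conj(1) + 1*(3 + exp(-4*I*pi/5) + exp(2*I*pi/5) + 2*exp(4*I*pi/5))*conj(exp(-4*I*pi/5)) + 1*(3 + 2*exp(-2*I*pi/5) + exp(4*I*pi/5) + exp(2*I*pi/5))*conj(exp(2*I*pi/5)) + 1*(3 + exp(-2*I*pi/5) + exp(-4*I*pi/5) + 2*exp(2*I*pi/5))*conj(exp(-2*I*pi/5)) + 1*(3 + 2*exp(-4*I*pi/5) + exp(-2*I*pi/5) + exp(4*I*pi/5))*conj(exp(4*I*pi/5))]
      = (1/5)[(7) + (1 + 2*exp(-2*I*pi/5) + exp(-4*I*pi/5) + 3*exp(4*I*pi/5)) + (1 + 3*exp(-2*I*pi/5) + 2*exp(-4*I*pi/5) + exp(2*I*pi/5)) + (1 + exp(-2*I*pi/5) + 2*exp(4*I*pi/5) + 3*exp(2*I*pi/5)) + (1 + 3*exp(-4*I*pi/5) + exp(4*I*pi/5) + 2*exp(2*I*pi/5))] = 5/5 = 1
  <chi_rho, chi_4> = (1/5)[1*(7)*conj(1) + 1*(3 + exp(-4*I*pi/5) + exp(2*I*pi/5) + 2*exp(4*I*pi/5))*conj(exp(-2*I*pi/5)) + 1*(3 + 2*exp(-2*I*pi/5) + exp(4*I*pi/5) + exp(2*I*pi/5))*conj(exp(-4*I*pi/5)) + 1*(3 + exp(-2*I*pi/5) + exp(-4*I*pi/5) + 2*exp(2*I*pi/5))*conj(exp(4*I*pi/5)) + 1*(3 + 2*exp(-4*I*pi/5) + exp(-2*I*pi/5) + exp(4*I*pi/5))*conj(exp(2*I*pi/5))]
      = (1/5)[(7) + (2*exp(-4*I*pi/5) + exp(-2*I*pi/5) + exp(4*I*pi/5) + 3*exp(2*I*pi/5)) + (exp(-2*I*pi/5) + exp(-4*I*pi/5) + 3*exp(4*I*pi/5) + 2*exp(2*I*pi/5)) + (2*exp(-2*I*pi/5) + 3*exp(-4*I*pi/5) + exp(4*I*pi/5) + exp(2*I*pi/5)) + (3*exp(-2*I*pi/5) + exp(-4*I*pi/5) + exp(2*I*pi/5) + 2*exp(4*I*pi/5))] = 0/5 = 0
(Exp terms are combined using exp(i*s)*conj(exp(i*t)) = exp(i*(s-t)), and sums of them are collapsed using the identity that for every m > 1 the m distinct m-th roots of unity sum to 0, e.g. 1 + exp(2*I*pi/3) + exp(-2*I*pi/3) = 0.)
Dimension check: dim(rho) = sum (mult * dim) = 3*1 + 1*1 + 2*1 + 1*1 + 0*1 = 7 = chi_rho(e) = 7.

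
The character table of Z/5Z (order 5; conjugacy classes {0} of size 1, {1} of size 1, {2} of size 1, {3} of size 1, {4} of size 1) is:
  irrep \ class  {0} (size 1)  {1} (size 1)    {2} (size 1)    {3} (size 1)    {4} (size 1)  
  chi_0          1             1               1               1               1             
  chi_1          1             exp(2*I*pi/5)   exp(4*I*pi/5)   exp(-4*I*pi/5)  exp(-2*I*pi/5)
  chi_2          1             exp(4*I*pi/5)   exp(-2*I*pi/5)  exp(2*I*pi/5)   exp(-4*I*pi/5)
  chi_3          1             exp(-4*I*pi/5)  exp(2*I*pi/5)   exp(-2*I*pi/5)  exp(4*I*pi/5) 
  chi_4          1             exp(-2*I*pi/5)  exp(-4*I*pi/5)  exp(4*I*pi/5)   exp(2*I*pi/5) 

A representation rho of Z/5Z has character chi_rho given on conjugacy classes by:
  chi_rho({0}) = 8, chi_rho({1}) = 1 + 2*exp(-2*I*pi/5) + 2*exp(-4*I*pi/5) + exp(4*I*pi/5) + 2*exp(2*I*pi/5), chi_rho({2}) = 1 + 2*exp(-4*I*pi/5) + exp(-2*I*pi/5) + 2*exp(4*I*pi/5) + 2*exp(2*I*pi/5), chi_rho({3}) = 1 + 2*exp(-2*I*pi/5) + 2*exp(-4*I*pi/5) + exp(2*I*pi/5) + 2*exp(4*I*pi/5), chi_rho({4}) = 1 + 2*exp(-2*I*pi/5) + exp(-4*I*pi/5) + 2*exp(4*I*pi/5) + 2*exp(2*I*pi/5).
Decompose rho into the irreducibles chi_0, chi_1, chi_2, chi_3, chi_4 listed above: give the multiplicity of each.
Multiplicities: chi_0: 1, chi_1: 2, chi_2: 1, chi_3: 2, chi_4: 2.

Why: Use <chi_rho, chi> = (1/|G|) sum_C |C| * chi_rho(C) * conj(chi(C)) with |G| = 5 for each irreducible chi in the table:
  <chi_rho, chi_0> = (1/5)[1*(8)*conj(1) + 1*(1 + 2*exp(-2*I*pi/5) + 2*exp(-4*I*pi/5) + exp(4*I*pi/5) + 2*exp(2*I*pi/5))*conj(1) + 1*(1 + 2*exp(-4*I*pi/5) + exp(-2*I*pi/5) + 2*exp(4*I*pi/5) + 2*exp(2*I*pi/5))*conj(1) + 1*(1 + 2*exp(-2*I*pi/5) + 2*exp(-4*I*pi/5) + exp(2*I*pi/5) + 2*exp(4*I*pi/5))*conj(1) + 1*(1 + 2*exp(-2*I*pi/5) + exp(-4*I*pi/5) + 2*exp(4*I*pi/5) + 2*exp(2*I*pi/5))*conj(1)]
      = (1/5)[(8) + (1 + 2*exp(-2*I*pi/5) + 2*exp(-4*I*pi/5) + exp(4*I*pi/5) + 2*exp(2*I*pi/5)) + (1 + 2*exp(-4*I*pi/5) + exp(-2*I*pi/5) + 2*exp(4*I*pi/5) + 2*exp(2*I*pi/5)) + (1 + 2*exp(-2*I*pi/5) + 2*exp(-4*I*pi/5) + exp(2*I*pi/5) + 2*exp(4*I*pi/5)) + (1 + 2*exp(-2*I*pi/5) + exp(-4*I*pi/5) + 2*exp(4*I*pi/5) + 2*exp(2*I*pi/5))] = 5/5 = 1
  <chi_rho, chi_1> = (1/5)[1*(8)*conj(1) + 1*(1 + 2*exp(-2*I*pi/5) + 2*exp(-4*I*pi/5) + exp(4*I*pi/5) + 2*exp(2*I*pi/5))*conj(exp(2*I*pi/5)) + 1*(1 + 2*exp(-4*I*pi/5) + exp(-2*I*pi/5) + 2*exp(4*I*pi/5) + 2*exp(2*I*pi/5))*conj(exp(4*I*pi/5)) + 1*(1 + 2*exp(-2*I*pi/5) + 2*exp(-4*I*pi/5) + exp(2*I*pi/5) + 2*exp(4*I*pi/5))*conj(exp(-4*I*pi/5)) + 1*(1 + 2*exp(-2*I*pi/5) + exp(-4*I*pi/5) + 2*exp(4*I*pi/5) + 2*exp(2*I*pi/5))*conj(exp(-2*I*pi/5))]
      = (1/5)[(8) + (2 + 2*exp(-4*I*pi/5) + exp(-2*I*pi/5) + exp(2*I*pi/5) + 2*exp(4*I*pi/5)) + (2 + 2*exp(-2*I*pi/5) + exp(-4*I*pi/5) + exp(4*I*pi/5) + 2*exp(2*I*pi/5)) + (2 + 2*exp(-2*I*pi/5) + exp(-4*I*pi/5) + exp(4*I*pi/5) + 2*exp(2*I*pi/5)) + (2 + 2*exp(-4*I*pi/5) + exp(-2*I*pi/5) + exp(2*I*pi/5) + 2*exp(4*I*pi/5))] = 10/5 = 2
  <chi_rho, chi_2> = (1/5)[1*(8)*conj(1) + 1*(1 + 2*exp(-2*I*pi/5) + 2*exp(-4*I*pi/5) + exp(4*I*pi/5) + 2*exp(2*I*pi/5))*conj(exp(4*I*pi/5)) + 1*(1 + 2*exp(-4*I*pi/5) + exp(-2*I*pi/5) + 2*exp(4*I*pi/5) + 2*exp(2*I*pi/5))*conj(exp(-2*I*pi/5)) + 1*(1 + 2*exp(-2*I*pi/5) + 2*exp(-4*I*pi/5) + exp(2*I*pi/5) + 2*exp(4*I*pi/5))*conj(exp(2*I*pi/5)) + 1*(1 + 2*exp(-2*I*pi/5) + exp(-4*I*pi/5) + 2*exp(4*I*pi/5) + 2*exp(2*I*pi/5))*conj(exp(-4*I*pi/5))]
      = (1/5)[(8) + (1 + 2*exp(-2*I*pi/5) + exp(-4*I*pi/5) + 2*exp(4*I*pi/5) + 2*exp(2*I*pi/5)) + (1 + 2*exp(-2*I*pi/5) + 2*exp(-4*I*pi/5) + exp(2*I*pi/5) + 2*exp(4*I*pi/5)) + (1 + 2*exp(-4*I*pi/5) + exp(-2*I*pi/5) + 2*exp(4*I*pi/5) + 2*exp(2*I*pi/5)) + (1 + 2*exp(-2*I*pi/5) + 2*exp(-4*I*pi/5) + exp(4*I*pi/5) + 2*exp(2*I*pi/5))] = 5/5 = 1
  <chi_rho, chi_3> = (1/5)[1*(8)*conj(1) + 1*(1 + 2*exp(-2*I*pi/5) + 2*exp(-4*I*pi/5) + exp(4*I*pi/5) + 2*exp(2*I*pi/5))*conj(exp(-4*I*pi/5)) + 1*(1 + 2*exp(-4*I*pi/5) + exp(-2*I*pi/5) + 2*exp(4*I*pi/5) + 2*exp(2*I*pi/5))*conj(exp(2*I*pi/5)) + 1*(1 + 2*exp(-2*I*pi/5) + 2*exp(-4*I*pi/5) + exp(2*I*pi/5) + 2*exp(4*I*pi/5))*conj(exp(-2*I*pi/5)) + 1*(1 + 2*exp(-2*I*pi/5) + exp(-4*I*pi/5) + 2*exp(4*I*pi/5) + 2*exp(2*I*pi/5))*conj(exp(4*I*pi/5))]
      = (1/5)[(8) + (2 + 2*exp(-4*I*pi/5) + exp(-2*I*pi/5) + exp(4*I*pi/5) + 2*exp(2*I*pi/5)) + (2 + exp(-2*I*pi/5) + exp(-4*I*pi/5) + 2*exp(4*I*pi/5) + 2*exp(2*I*pi/5)) + (2 + 2*exp(-2*I*pi/5) + 2*exp(-4*I*pi/5) + exp(4*I*pi/5) + exp(2*I*pi/5)) + (2 + 2*exp(-2*I*pi/5) + exp(-4*I*pi/5) + exp(2*I*pi/5) + 2*exp(4*I*pi/5))] = 10/5 = 2
  <chi_rho, chi_4> = (1/5)[1*(8)*conj(1) + 1*(1 + 2*exp(-2*I*pi/5) + 2*exp(-4*I*pi/5) + exp(4*I*pi/5) + 2*exp(2*I*pi/5))*conj(exp(-2*I*pi/5)) + 1*(1 + 2*exp(-4*I*pi/5) + exp(-2*I*pi/5) + 2*exp(4*I*pi/5) + 2*exp(2*I*pi/5))*conj(exp(-4*I*pi/5)) + 1*(1 + 2*exp(-2*I*pi/5) + 2*exp(-4*I*pi/5) + exp(2*I*pi/5) + 2*exp(4*I*pi/5))*conj(exp(4*I*pi/5)) + 1*(1 + 2*exp(-2*I*pi/5) + exp(-4*I*pi/5) + 2*exp(4*I*pi/5) + 2*exp(2*I*pi/5))*conj(exp(2*I*pi/5))]
      = (1/5)[(8) + (2 + 2*exp(-2*I*pi/5) + exp(-4*I*pi/5) + exp(2*I*pi/5) + 2*exp(4*I*pi/5)) + (2 + 2*exp(-2*I*pi/5) + 2*exp(-4*I*pi/5) + exp(4*I*pi/5) + exp(2*I*pi/5)) + (2 + exp(-2*I*pi/5) + exp(-4*I*pi/5) + 2*exp(4*I*pi/5) + 2*exp(2*I*pi/5)) + (2 + 2*exp(-4*I*pi/5) + exp(-2*I*pi/5) + exp(4*I*pi/5) + 2*exp(2*I*pi/5))] = 10/5 = 2
(Exp terms are combined using exp(i*s)*conj(exp(i*t)) = exp(i*(s-t)), and sums of them are collapsed using the identity that for every m > 1 the m distinct m-th roots of unity sum to 0, e.g. 1 + exp(2*I*pi/3) + exp(-2*I*pi/3) = 0.)
Dimension check: dim(rho) = sum (mult * dim) = 1*1 + 2*1 + 1*1 + 2*1 + 2*1 = 8 = chi_rho(e) = 8.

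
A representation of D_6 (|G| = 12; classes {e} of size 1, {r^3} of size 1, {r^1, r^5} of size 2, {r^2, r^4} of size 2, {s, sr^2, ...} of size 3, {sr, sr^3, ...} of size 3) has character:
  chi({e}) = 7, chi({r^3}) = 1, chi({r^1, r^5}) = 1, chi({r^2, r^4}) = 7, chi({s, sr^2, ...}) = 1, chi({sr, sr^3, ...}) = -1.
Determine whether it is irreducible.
Not irreducible (reducible): <chi, chi> = 13 > 1.

Working: <chi, chi> = (1/|G|) sum_C |C| * |chi(C)|^2 = (1/12)[1*|7|^2 + 1*|1|^2 + 2*|1|^2 + 2*|7|^2 + 3*|1|^2 + 3*|-1|^2]
  = (1/12)[(49) + (1) + (2) + (98) + (3) + (3)] = 156/12 = 13.
A character is irreducible iff <chi, chi> = 1, so this representation is reducible.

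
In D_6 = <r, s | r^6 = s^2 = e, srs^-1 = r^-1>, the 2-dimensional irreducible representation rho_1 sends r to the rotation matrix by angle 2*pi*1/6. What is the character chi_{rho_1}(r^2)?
chi_{rho_1}(r^2) = 2*cos(2*pi*1*2/6) = -1

Justification: rho_1(r^2) is rotation by angle 2*pi*1*2/6, whose trace is 2*cos(2*pi*1*2/6) = -1.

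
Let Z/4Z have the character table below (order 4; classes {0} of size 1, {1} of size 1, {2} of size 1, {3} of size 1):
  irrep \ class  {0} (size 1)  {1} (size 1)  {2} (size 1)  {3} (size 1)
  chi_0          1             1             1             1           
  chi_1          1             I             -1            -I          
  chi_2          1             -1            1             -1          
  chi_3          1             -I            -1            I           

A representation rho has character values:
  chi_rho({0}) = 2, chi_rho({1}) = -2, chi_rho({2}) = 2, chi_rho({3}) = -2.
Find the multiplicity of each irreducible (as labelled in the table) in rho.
Multiplicities: chi_0: 0, chi_1: 0, chi_2: 2, chi_3: 0.

Justification: Use <chi_rho, chi> = (1/|G|) sum_C |C| * chi_rho(C) * conj(chi(C)) with |G| = 4 for each irreducible chi in the table:
  <chi_rho, chi_0> = (1/4)[1*(2)*conj(1) + 1*(-2)*conj(1) + 1*(2)*conj(1) + 1*(-2)*conj(1)]
      = (1/4)[(2) + (-2) + (2) + (-2)] = 0/4 = 0
  <chi_rho, chi_1> = (1/4)[1*(2)*conj(1) + 1*(-2)*conj(I) + 1*(2)*conj(-1) + 1*(-2)*conj(-I)]
      = (1/4)[(2) + (2*I) + (-2) + (-2*I)] = 0/4 = 0
  <chi_rho, chi_2> = (1/4)[1*(2)*conj(1) + 1*(-2)*conj(-1) + 1*(2)*conj(1) + 1*(-2)*conj(-1)]
      = (1/4)[(2) + (2) + (2) + (2)] = 8/4 = 2
  <chi_rho, chi_3> = (1/4)[1*(2)*conj(1) + 1*(-2)*conj(-I) + 1*(2)*conj(-1) + 1*(-2)*conj(I)]
      = (1/4)[(2) + (-2*I) + (-2) + (2*I)] = 0/4 = 0
(Exp terms are combined using exp(i*s)*conj(exp(i*t)) = exp(i*(s-t)), and sums of them are collapsed using the identity that for every m > 1 the m distinct m-th roots of unity sum to 0, e.g. 1 + exp(2*I*pi/3) + exp(-2*I*pi/3) = 0.)
Dimension check: dim(rho) = sum (mult * dim) = 0*1 + 0*1 + 2*1 + 0*1 = 2 = chi_rho(e) = 2.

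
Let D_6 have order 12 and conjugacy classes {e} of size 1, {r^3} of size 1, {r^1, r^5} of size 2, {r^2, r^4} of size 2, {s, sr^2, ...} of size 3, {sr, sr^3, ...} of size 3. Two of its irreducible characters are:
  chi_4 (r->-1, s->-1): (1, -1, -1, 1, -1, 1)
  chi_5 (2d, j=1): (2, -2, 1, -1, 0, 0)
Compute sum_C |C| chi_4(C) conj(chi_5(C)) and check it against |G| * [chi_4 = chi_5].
Sum = 0; so <chi_4, chi_5> = 0 (distinct irreducibles are orthogonal).

Argument: Compute term by term over conjugacy classes (|C| * chi_4(C) * conj(chi_5(C))):
  1*(1)*conj(2) + 1*(-1)*conj(-2) + 2*(-1)*conj(1) + 2*(1)*conj(-1) + 3*(-1)*conj(0) + 3*(1)*conj(0)
  = (2) + (2) + (-2) + (-2) + (0) + (0)
  = 0.
Dividing by |G| = 12 gives 0/12 = 0, matching the row-orthogonality relation <chi_4, chi_5> = [chi_4 = chi_5].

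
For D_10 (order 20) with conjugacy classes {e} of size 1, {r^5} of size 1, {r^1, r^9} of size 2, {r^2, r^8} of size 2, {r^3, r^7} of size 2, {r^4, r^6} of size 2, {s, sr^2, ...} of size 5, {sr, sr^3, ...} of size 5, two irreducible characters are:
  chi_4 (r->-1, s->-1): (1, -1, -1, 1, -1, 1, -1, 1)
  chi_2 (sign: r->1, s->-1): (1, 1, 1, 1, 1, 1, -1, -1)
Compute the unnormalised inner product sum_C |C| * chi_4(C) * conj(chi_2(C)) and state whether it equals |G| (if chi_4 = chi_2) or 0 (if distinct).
Sum = 0; so <chi_4, chi_2> = 0 (distinct irreducibles are orthogonal).

Reasoning: Compute term by term over conjugacy classes (|C| * chi_4(C) * conj(chi_2(C))):
  1*(1)*conj(1) + 1*(-1)*conj(1) + 2*(-1)*conj(1) + 2*(1)*conj(1) + 2*(-1)*conj(1) + 2*(1)*conj(1) + 5*(-1)*conj(-1) + 5*(1)*conj(-1)
  = (1) + (-1) + (-2) + (2) + (-2) + (2) + (5) + (-5)
  = 0.
Dividing by |G| = 20 gives 0/20 = 0, matching the row-orthogonality relation <chi_4, chi_2> = [chi_4 = chi_2].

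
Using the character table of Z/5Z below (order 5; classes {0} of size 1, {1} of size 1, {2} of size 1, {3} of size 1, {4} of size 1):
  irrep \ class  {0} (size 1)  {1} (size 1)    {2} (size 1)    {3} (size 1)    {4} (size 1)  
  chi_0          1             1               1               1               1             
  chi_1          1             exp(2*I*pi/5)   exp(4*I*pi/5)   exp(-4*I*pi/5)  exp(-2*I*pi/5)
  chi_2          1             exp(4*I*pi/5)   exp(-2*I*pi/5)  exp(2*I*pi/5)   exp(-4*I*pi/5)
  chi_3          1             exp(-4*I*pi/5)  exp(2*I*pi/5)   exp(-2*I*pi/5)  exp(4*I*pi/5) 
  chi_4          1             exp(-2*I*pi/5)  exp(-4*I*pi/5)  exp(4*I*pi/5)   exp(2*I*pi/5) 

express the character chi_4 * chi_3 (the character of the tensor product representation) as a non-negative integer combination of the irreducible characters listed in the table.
chi_4 tensor chi_3 = chi_2 (all other irreducibles have multiplicity 0).

Solution. The character of a tensor product is the pointwise product (chi_4 * chi_3)(C) = chi_4(C) * chi_3(C):
  {0}: (1)*(1), {1}: (exp(-2*I*pi/5))*(exp(-4*I*pi/5)), {2}: (exp(-4*I*pi/5))*(exp(2*I*pi/5)), {3}: (exp(4*I*pi/5))*(exp(-2*I*pi/5)), {4}: (exp(2*I*pi/5))*(exp(4*I*pi/5))
so (chi_4 * chi_3) takes values
  {0} -> 1, {1} -> exp(4*I*pi/5), {2} -> exp(-2*I*pi/5), {3} -> exp(2*I*pi/5), {4} -> exp(-4*I*pi/5).
Now take the inner product of this character with each irreducible chi from the table, <chi_4*chi_3, chi> = (1/5) sum_C |C| (chi_4*chi_3)(C) conj(chi(C)):
  <chi_4*chi_3, chi_0> = (1/5)[1*(1)*conj(1) + 1*(exp(4*I*pi/5))*conj(1) + 1*(exp(-2*I*pi/5))*conj(1) + 1*(exp(2*I*pi/5))*conj(1) + 1*(exp(-4*I*pi/5))*conj(1)]
      = (1/5)[(1) + (exp(4*I*pi/5)) + (exp(-2*I*pi/5)) + (exp(2*I*pi/5)) + (exp(-4*I*pi/5))] = 0/5 = 0
  <chi_4*chi_3, chi_1> = (1/5)[1*(1)*conj(1) + 1*(exp(4*I*pi/5))*conj(exp(2*I*pi/5)) + 1*(exp(-2*I*pi/5))*conj(exp(4*I*pi/5)) + 1*(exp(2*I*pi/5))*conj(exp(-4*I*pi/5)) + 1*(exp(-4*I*pi/5))*conj(exp(-2*I*pi/5))]
      = (1/5)[(1) + (exp(2*I*pi/5)) + (exp(4*I*pi/5)) + (exp(-4*I*pi/5)) + (exp(-2*I*pi/5))] = 0/5 = 0
  <chi_4*chi_3, chi_2> = (1/5)[1*(1)*conj(1) + 1*(exp(4*I*pi/5))*conj(exp(4*I*pi/5)) + 1*(exp(-2*I*pi/5))*conj(exp(-2*I*pi/5)) + 1*(exp(2*I*pi/5))*conj(exp(2*I*pi/5)) + 1*(exp(-4*I*pi/5))*conj(exp(-4*I*pi/5))]
      = (1/5)[(1) + (1) + (1) + (1) + (1)] = 5/5 = 1
  <chi_4*chi_3, chi_3> = (1/5)[1*(1)*conj(1) + 1*(exp(4*I*pi/5))*conj(exp(-4*I*pi/5)) + 1*(exp(-2*I*pi/5))*conj(exp(2*I*pi/5)) + 1*(exp(2*I*pi/5))*conj(exp(-2*I*pi/5)) + 1*(exp(-4*I*pi/5))*conj(exp(4*I*pi/5))]
      = (1/5)[(1) + (exp(-2*I*pi/5)) + (exp(-4*I*pi/5)) + (exp(4*I*pi/5)) + (exp(2*I*pi/5))] = 0/5 = 0
  <chi_4*chi_3, chi_4> = (1/5)[1*(1)*conj(1) + 1*(exp(4*I*pi/5))*conj(exp(-2*I*pi/5)) + 1*(exp(-2*I*pi/5))*conj(exp(-4*I*pi/5)) + 1*(exp(2*I*pi/5))*conj(exp(4*I*pi/5)) + 1*(exp(-4*I*pi/5))*conj(exp(2*I*pi/5))]
      = (1/5)[(1) + (exp(-4*I*pi/5)) + (exp(2*I*pi/5)) + (exp(-2*I*pi/5)) + (exp(4*I*pi/5))] = 0/5 = 0
(Exp terms are combined using exp(i*s)*conj(exp(i*t)) = exp(i*(s-t)), and sums of them are collapsed using the identity that for every m > 1 the m distinct m-th roots of unity sum to 0, e.g. 1 + exp(2*I*pi/3) + exp(-2*I*pi/3) = 0.)
Hence the multiplicities are chi_2: 1. Dimension check: dim(chi_4)*dim(chi_3) = 1*1 = 1 and sum (mult * dim) = 1*1 = 1.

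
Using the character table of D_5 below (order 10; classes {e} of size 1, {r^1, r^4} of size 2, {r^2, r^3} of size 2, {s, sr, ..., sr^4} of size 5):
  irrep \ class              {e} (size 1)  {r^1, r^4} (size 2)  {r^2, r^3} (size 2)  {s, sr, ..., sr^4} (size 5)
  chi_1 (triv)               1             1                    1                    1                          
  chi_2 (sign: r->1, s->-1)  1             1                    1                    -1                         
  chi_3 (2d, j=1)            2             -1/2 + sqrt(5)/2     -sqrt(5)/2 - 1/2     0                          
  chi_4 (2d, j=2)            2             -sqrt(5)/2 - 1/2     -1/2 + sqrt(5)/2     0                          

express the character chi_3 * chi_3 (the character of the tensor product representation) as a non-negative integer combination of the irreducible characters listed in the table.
chi_3 tensor chi_3 = chi_1 + chi_2 + chi_4 (all other irreducibles have multiplicity 0).

The character of a tensor product is the pointwise product (chi_3 * chi_3)(C) = chi_3(C) * chi_3(C):
  {e}: (2)*(2), {r^1, r^4}: (-1/2 + sqrt(5)/2)*(-1/2 + sqrt(5)/2), {r^2, r^3}: (-sqrt(5)/2 - 1/2)*(-sqrt(5)/2 - 1/2), {s, sr, ..., sr^4}: (0)*(0)
so (chi_3 * chi_3) takes values
  {e} -> 4, {r^1, r^4} -> 3/2 - sqrt(5)/2, {r^2, r^3} -> sqrt(5)/2 + 3/2, {s, sr, ..., sr^4} -> 0.
Now take the inner product of this character with each irreducible chi from the table, <chi_3*chi_3, chi> = (1/10) sum_C |C| (chi_3*chi_3)(C) conj(chi(C)):
  <chi_3*chi_3, chi_1> = (1/10)[1*(4)*conj(1) + 2*(3/2 - sqrt(5)/2)*conj(1) + 2*(sqrt(5)/2 + 3/2)*conj(1) + 5*(0)*conj(1)]
      = (1/10)[(4) + (3 - sqrt(5)) + (sqrt(5) + 3) + (0)] = 10/10 = 1
  <chi_3*chi_3, chi_2> = (1/10)[1*(4)*conj(1) + 2*(3/2 - sqrt(5)/2)*conj(1) + 2*(sqrt(5)/2 + 3/2)*conj(1) + 5*(0)*conj(-1)]
      = (1/10)[(4) + (3 - sqrt(5)) + (sqrt(5) + 3) + (0)] = 10/10 = 1
  <chi_3*chi_3, chi_3> = (1/10)[1*(4)*conj(2) + 2*(3/2 - sqrt(5)/2)*conj(-1/2 + sqrt(5)/2) + 2*(sqrt(5)/2 + 3/2)*conj(-sqrt(5)/2 - 1/2) + 5*(0)*conj(0)]
      = (1/10)[(8) + (-4 + 2*sqrt(5)) + (-2*sqrt(5) - 4) + (0)] = 0/10 = 0
  <chi_3*chi_3, chi_4> = (1/10)[1*(4)*conj(2) + 2*(3/2 - sqrt(5)/2)*conj(-sqrt(5)/2 - 1/2) + 2*(sqrt(5)/2 + 3/2)*conj(-1/2 + sqrt(5)/2) + 5*(0)*conj(0)]
      = (1/10)[(8) + (1 - sqrt(5)) + (1 + sqrt(5)) + (0)] = 10/10 = 1
Hence the multiplicities are chi_1: 1, chi_2: 1, chi_4: 1. Dimension check: dim(chi_3)*dim(chi_3) = 2*2 = 4 and sum (mult * dim) = 1*1 + 1*1 + 1*2 = 4.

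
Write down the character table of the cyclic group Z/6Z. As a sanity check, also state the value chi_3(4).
Character table of Z/6Z (irreps indexed chi_0,...,chi_5 with chi_k(m) = zeta_6^(k*m), zeta_6 = exp(2*pi*i/6)):
  irrep \ class  {0} (size 1)  {1} (size 1)    {2} (size 1)    {3} (size 1)  {4} (size 1)    {5} (size 1)  
  chi_0          1             1               1               1             1               1             
  chi_1          1             exp(I*pi/3)     exp(2*I*pi/3)   -1            exp(-2*I*pi/3)  exp(-I*pi/3)  
  chi_2          1             exp(2*I*pi/3)   exp(-2*I*pi/3)  1             exp(2*I*pi/3)   exp(-2*I*pi/3)
  chi_3          1             -1              1               -1            1               -1            
  chi_4          1             exp(-2*I*pi/3)  exp(2*I*pi/3)   1             exp(-2*I*pi/3)  exp(2*I*pi/3) 
  chi_5          1             exp(-I*pi/3)    exp(-2*I*pi/3)  -1            exp(2*I*pi/3)   exp(I*pi/3)   

Spot check: chi_3(4) = zeta_6^(3*4) = zeta_6^12 = 1.

Reasoning: Z/6Z is abelian, so all 6 irreducible complex representations are 1-dimensional. They are given by chi_k(m) = zeta_6^(k*m) for k = 0,...,5. Row orthogonality: sum_m chi_k(m) conj(chi_l(m)) = 6 * [k = l].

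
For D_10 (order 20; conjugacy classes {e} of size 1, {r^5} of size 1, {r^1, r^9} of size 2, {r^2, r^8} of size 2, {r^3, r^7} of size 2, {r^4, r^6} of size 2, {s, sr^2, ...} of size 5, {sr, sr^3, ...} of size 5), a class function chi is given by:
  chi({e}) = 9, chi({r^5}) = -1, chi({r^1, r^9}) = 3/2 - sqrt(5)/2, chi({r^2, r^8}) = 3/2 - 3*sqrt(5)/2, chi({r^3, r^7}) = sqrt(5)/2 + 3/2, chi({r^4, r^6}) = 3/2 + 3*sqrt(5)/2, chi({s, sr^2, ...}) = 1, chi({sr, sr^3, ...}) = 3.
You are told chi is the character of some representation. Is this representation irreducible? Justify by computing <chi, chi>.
Not irreducible (reducible): <chi, chi> = 10 > 1.

Working: <chi, chi> = (1/|G|) sum_C |C| * |chi(C)|^2 = (1/20)[1*|9|^2 + 1*|-1|^2 + 2*|3/2 - sqrt(5)/2|^2 + 2*|3/2 - 3*sqrt(5)/2|^2 + 2*|sqrt(5)/2 + 3/2|^2 + 2*|3/2 + 3*sqrt(5)/2|^2 + 5*|1|^2 + 5*|3|^2]
  = (1/20)[(81) + (1) + (7 - 3*sqrt(5)) + (27 - 9*sqrt(5)) + (3*sqrt(5) + 7) + (9*sqrt(5) + 27) + (5) + (45)] = 200/20 = 10.
A character is irreducible iff <chi, chi> = 1, so this representation is reducible.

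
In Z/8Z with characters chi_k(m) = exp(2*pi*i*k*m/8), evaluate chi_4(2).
chi_4(2) = zeta_8^8 = 1

Reasoning: chi_4(2) = zeta_8^(4*2) = zeta_8^8. Since zeta_8^8 = 1, this equals zeta_8^0 = exp(2*pi*i*0/8) = 1.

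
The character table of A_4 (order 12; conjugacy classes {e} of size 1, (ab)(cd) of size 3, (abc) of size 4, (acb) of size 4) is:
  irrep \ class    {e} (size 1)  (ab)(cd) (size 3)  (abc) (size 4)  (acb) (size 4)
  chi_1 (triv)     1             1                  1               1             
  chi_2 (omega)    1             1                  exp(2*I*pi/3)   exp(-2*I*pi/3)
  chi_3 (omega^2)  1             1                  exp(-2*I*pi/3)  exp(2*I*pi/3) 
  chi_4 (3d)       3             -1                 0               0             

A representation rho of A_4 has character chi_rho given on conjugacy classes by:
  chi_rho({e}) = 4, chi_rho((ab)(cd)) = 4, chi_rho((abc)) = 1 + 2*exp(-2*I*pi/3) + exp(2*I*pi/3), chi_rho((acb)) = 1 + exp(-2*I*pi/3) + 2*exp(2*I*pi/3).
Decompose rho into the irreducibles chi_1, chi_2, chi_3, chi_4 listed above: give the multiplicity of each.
Multiplicities: chi_1: 1, chi_2: 1, chi_3: 2, chi_4: 0.

Details: Use <chi_rho, chi> = (1/|G|) sum_C |C| * chi_rho(C) * conj(chi(C)) with |G| = 12 for each irreducible chi in the table:
  <chi_rho, chi_1> = (1/12)[1*(4)*conj(1) + 3*(4)*conj(1) + 4*(1 + 2*exp(-2*I*pi/3) + exp(2*I*pi/3))*conj(1) + 4*(1 + exp(-2*I*pi/3) + 2*exp(2*I*pi/3))*conj(1)]
      = (1/12)[(4) + (12) + (4 + 8*exp(-2*I*pi/3) + 4*exp(2*I*pi/3)) + (4 + 4*exp(-2*I*pi/3) + 8*exp(2*I*pi/3))] = 12/12 = 1
  <chi_rho, chi_2> = (1/12)[1*(4)*conj(1) + 3*(4)*conj(1) + 4*(1 + 2*exp(-2*I*pi/3) + exp(2*I*pi/3))*conj(exp(2*I*pi/3)) + 4*(1 + exp(-2*I*pi/3) + 2*exp(2*I*pi/3))*conj(exp(-2*I*pi/3))]
      = (1/12)[(4) + (12) + (4 + 4*exp(-2*I*pi/3) + 8*exp(2*I*pi/3)) + (4 + 8*exp(-2*I*pi/3) + 4*exp(2*I*pi/3))] = 12/12 = 1
  <chi_rho, chi_3> = (1/12)[1*(4)*conj(1) + 3*(4)*conj(1) + 4*(1 + 2*exp(-2*I*pi/3) + exp(2*I*pi/3))*conj(exp(-2*I*pi/3)) + 4*(1 + exp(-2*I*pi/3) + 2*exp(2*I*pi/3))*conj(exp(2*I*pi/3))]
      = (1/12)[(4) + (12) + (4) + (4)] = 24/12 = 2
  <chi_rho, chi_4> = (1/12)[1*(4)*conj(3) + 3*(4)*conj(-1) + 4*(1 + 2*exp(-2*I*pi/3) + exp(2*I*pi/3))*conj(0) + 4*(1 + exp(-2*I*pi/3) + 2*exp(2*I*pi/3))*conj(0)]
      = (1/12)[(12) + (-12) + (0) + (0)] = 0/12 = 0
(Exp terms are combined using exp(i*s)*conj(exp(i*t)) = exp(i*(s-t)), and sums of them are collapsed using the identity that for every m > 1 the m distinct m-th roots of unity sum to 0, e.g. 1 + exp(2*I*pi/3) + exp(-2*I*pi/3) = 0.)
Dimension check: dim(rho) = sum (mult * dim) = 1*1 + 1*1 + 2*1 + 0*3 = 4 = chi_rho(e) = 4.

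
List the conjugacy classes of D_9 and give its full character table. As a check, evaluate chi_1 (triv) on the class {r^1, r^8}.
Conjugacy classes: {e} of size 1, {r^1, r^8} of size 2, {r^2, r^7} of size 2, {r^3, r^6} of size 2, {r^4, r^5} of size 2, {s, sr, ..., sr^8} of size 9.
Character table:
  irrep \ class              {e} (size 1)  {r^1, r^8} (size 2)  {r^2, r^7} (size 2)  {r^3, r^6} (size 2)  {r^4, r^5} (size 2)  {s, sr, ..., sr^8} (size 9)
  chi_1 (triv)               1             1                    1                    1                    1                    1                          
  chi_2 (sign: r->1, s->-1)  1             1                    1                    1                    1                    -1                         
  chi_3 (2d, j=1)            2             2*cos(2*pi/9)        2*cos(4*pi/9)        -1                   -2*cos(pi/9)         0                          
  chi_4 (2d, j=2)            2             2*cos(4*pi/9)        -2*cos(pi/9)         -1                   2*cos(2*pi/9)        0                          
  chi_5 (2d, j=3)            2             -1                   -1                   2                    -1                   0                          
  chi_6 (2d, j=4)            2             -2*cos(pi/9)         2*cos(2*pi/9)        -1                   2*cos(4*pi/9)        0                          

Spot check: chi_1 (triv) on {r^1, r^8} = 1.

Details: D_9 has order 2*9 = 18 with 6 conjugacy classes, hence 6 irreducibles. Sum of squared dims 1 + 1 + 4 + 4 + 4 + 4 = 18 = |G|. Linear characters come from the abelianisation; the 2-dimensional irreps have character r^k -> 2*cos(2*pi*j*k/9), reflections -> 0.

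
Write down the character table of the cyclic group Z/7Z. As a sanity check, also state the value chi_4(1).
Character table of Z/7Z (irreps indexed chi_0,...,chi_6 with chi_k(m) = zeta_7^(k*m), zeta_7 = exp(2*pi*i/7)):
  irrep \ class  {0} (size 1)  {1} (size 1)    {2} (size 1)    {3} (size 1)    {4} (size 1)    {5} (size 1)    {6} (size 1)  
  chi_0          1             1               1               1               1               1               1             
  chi_1          1             exp(2*I*pi/7)   exp(4*I*pi/7)   exp(6*I*pi/7)   exp(-6*I*pi/7)  exp(-4*I*pi/7)  exp(-2*I*pi/7)
  chi_2          1             exp(4*I*pi/7)   exp(-6*I*pi/7)  exp(-2*I*pi/7)  exp(2*I*pi/7)   exp(6*I*pi/7)   exp(-4*I*pi/7)
  chi_3          1             exp(6*I*pi/7)   exp(-2*I*pi/7)  exp(4*I*pi/7)   exp(-4*I*pi/7)  exp(2*I*pi/7)   exp(-6*I*pi/7)
  chi_4          1             exp(-6*I*pi/7)  exp(2*I*pi/7)   exp(-4*I*pi/7)  exp(4*I*pi/7)   exp(-2*I*pi/7)  exp(6*I*pi/7) 
  chi_5          1             exp(-4*I*pi/7)  exp(6*I*pi/7)   exp(2*I*pi/7)   exp(-2*I*pi/7)  exp(-6*I*pi/7)  exp(4*I*pi/7) 
  chi_6          1             exp(-2*I*pi/7)  exp(-4*I*pi/7)  exp(-6*I*pi/7)  exp(6*I*pi/7)   exp(4*I*pi/7)   exp(2*I*pi/7) 

Spot check: chi_4(1) = zeta_7^(4*1) = zeta_7^4 = exp(-6*I*pi/7).

Explanation: Z/7Z is abelian, so all 7 irreducible complex representations are 1-dimensional. They are given by chi_k(m) = zeta_7^(k*m) for k = 0,...,6. Row orthogonality: sum_m chi_k(m) conj(chi_l(m)) = 7 * [k = l].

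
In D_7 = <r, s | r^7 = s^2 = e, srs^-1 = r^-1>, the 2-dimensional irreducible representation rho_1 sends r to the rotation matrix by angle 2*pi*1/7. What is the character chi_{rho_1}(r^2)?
chi_{rho_1}(r^2) = 2*cos(2*pi*1*2/7) = -2*cos(3*pi/7)

Solution. rho_1(r^2) is rotation by angle 2*pi*1*2/7, whose trace is 2*cos(2*pi*1*2/7) = -2*cos(3*pi/7).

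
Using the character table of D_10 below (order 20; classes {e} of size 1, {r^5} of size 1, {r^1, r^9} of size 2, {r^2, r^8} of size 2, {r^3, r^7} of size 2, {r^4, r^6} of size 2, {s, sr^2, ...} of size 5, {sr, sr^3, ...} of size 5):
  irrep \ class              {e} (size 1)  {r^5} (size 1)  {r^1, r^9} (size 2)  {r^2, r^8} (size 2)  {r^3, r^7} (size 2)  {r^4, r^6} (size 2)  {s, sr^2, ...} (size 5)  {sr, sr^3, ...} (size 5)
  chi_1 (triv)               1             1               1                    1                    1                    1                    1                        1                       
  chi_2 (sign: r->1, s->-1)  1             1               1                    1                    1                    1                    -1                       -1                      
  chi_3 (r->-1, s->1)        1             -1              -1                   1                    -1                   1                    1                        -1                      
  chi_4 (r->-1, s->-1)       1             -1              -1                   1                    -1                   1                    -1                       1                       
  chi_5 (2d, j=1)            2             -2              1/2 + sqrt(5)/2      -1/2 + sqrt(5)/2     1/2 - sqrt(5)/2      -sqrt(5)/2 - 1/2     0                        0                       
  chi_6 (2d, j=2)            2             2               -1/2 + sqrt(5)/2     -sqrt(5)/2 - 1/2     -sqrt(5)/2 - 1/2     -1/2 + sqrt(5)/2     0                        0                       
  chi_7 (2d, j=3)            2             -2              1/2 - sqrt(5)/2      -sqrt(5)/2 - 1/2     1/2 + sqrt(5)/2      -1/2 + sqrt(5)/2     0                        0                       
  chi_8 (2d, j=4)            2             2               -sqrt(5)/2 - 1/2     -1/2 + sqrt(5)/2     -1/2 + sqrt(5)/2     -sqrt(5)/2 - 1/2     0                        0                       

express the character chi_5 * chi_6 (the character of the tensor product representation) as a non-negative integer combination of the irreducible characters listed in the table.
chi_5 tensor chi_6 = chi_5 + chi_7 (all other irreducibles have multiplicity 0).

Why: The character of a tensor product is the pointwise product (chi_5 * chi_6)(C) = chi_5(C) * chi_6(C):
  {e}: (2)*(2), {r^5}: (-2)*(2), {r^1, r^9}: (1/2 + sqrt(5)/2)*(-1/2 + sqrt(5)/2), {r^2, r^8}: (-1/2 + sqrt(5)/2)*(-sqrt(5)/2 - 1/2), {r^3, r^7}: (1/2 - sqrt(5)/2)*(-sqrt(5)/2 - 1/2), {r^4, r^6}: (-sqrt(5)/2 - 1/2)*(-1/2 + sqrt(5)/2), {s, sr^2, ...}: (0)*(0), {sr, sr^3, ...}: (0)*(0)
so (chi_5 * chi_6) takes values
  {e} -> 4, {r^5} -> -4, {r^1, r^9} -> 1, {r^2, r^8} -> -1, {r^3, r^7} -> 1, {r^4, r^6} -> -1, {s, sr^2, ...} -> 0, {sr, sr^3, ...} -> 0.
Now take the inner product of this character with each irreducible chi from the table, <chi_5*chi_6, chi> = (1/20) sum_C |C| (chi_5*chi_6)(C) conj(chi(C)):
  <chi_5*chi_6, chi_1> = (1/20)[1*(4)*conj(1) + 1*(-4)*conj(1) + 2*(1)*conj(1) + 2*(-1)*conj(1) + 2*(1)*conj(1) + 2*(-1)*conj(1) + 5*(0)*conj(1) + 5*(0)*conj(1)]
      = (1/20)[(4) + (-4) + (2) + (-2) + (2) + (-2) + (0) + (0)] = 0/20 = 0
  <chi_5*chi_6, chi_2> = (1/20)[1*(4)*conj(1) + 1*(-4)*conj(1) + 2*(1)*conj(1) + 2*(-1)*conj(1) + 2*(1)*conj(1) + 2*(-1)*conj(1) + 5*(0)*conj(-1) + 5*(0)*conj(-1)]
      = (1/20)[(4) + (-4) + (2) + (-2) + (2) + (-2) + (0) + (0)] = 0/20 = 0
  <chi_5*chi_6, chi_3> = (1/20)[1*(4)*conj(1) + 1*(-4)*conj(-1) + 2*(1)*conj(-1) + 2*(-1)*conj(1) + 2*(1)*conj(-1) + 2*(-1)*conj(1) + 5*(0)*conj(1) + 5*(0)*conj(-1)]
      = (1/20)[(4) + (4) + (-2) + (-2) + (-2) + (-2) + (0) + (0)] = 0/20 = 0
  <chi_5*chi_6, chi_4> = (1/20)[1*(4)*conj(1) + 1*(-4)*conj(-1) + 2*(1)*conj(-1) + 2*(-1)*conj(1) + 2*(1)*conj(-1) + 2*(-1)*conj(1) + 5*(0)*conj(-1) + 5*(0)*conj(1)]
      = (1/20)[(4) + (4) + (-2) + (-2) + (-2) + (-2) + (0) + (0)] = 0/20 = 0
  <chi_5*chi_6, chi_5> = (1/20)[1*(4)*conj(2) + 1*(-4)*conj(-2) + 2*(1)*conj(1/2 + sqrt(5)/2) + 2*(-1)*conj(-1/2 + sqrt(5)/2) + 2*(1)*conj(1/2 - sqrt(5)/2) + 2*(-1)*conj(-sqrt(5)/2 - 1/2) + 5*(0)*conj(0) + 5*(0)*conj(0)]
      = (1/20)[(8) + (8) + (1 + sqrt(5)) + (1 - sqrt(5)) + (1 - sqrt(5)) + (1 + sqrt(5)) + (0) + (0)] = 20/20 = 1
  <chi_5*chi_6, chi_6> = (1/20)[1*(4)*conj(2) + 1*(-4)*conj(2) + 2*(1)*conj(-1/2 + sqrt(5)/2) + 2*(-1)*conj(-sqrt(5)/2 - 1/2) + 2*(1)*conj(-sqrt(5)/2 - 1/2) + 2*(-1)*conj(-1/2 + sqrt(5)/2) + 5*(0)*conj(0) + 5*(0)*conj(0)]
      = (1/20)[(8) + (-8) + (-1 + sqrt(5)) + (1 + sqrt(5)) + (-sqrt(5) - 1) + (1 - sqrt(5)) + (0) + (0)] = 0/20 = 0
  <chi_5*chi_6, chi_7> = (1/20)[1*(4)*conj(2) + 1*(-4)*conj(-2) + 2*(1)*conj(1/2 - sqrt(5)/2) + 2*(-1)*conj(-sqrt(5)/2 - 1/2) + 2*(1)*conj(1/2 + sqrt(5)/2) + 2*(-1)*conj(-1/2 + sqrt(5)/2) + 5*(0)*conj(0) + 5*(0)*conj(0)]
      = (1/20)[(8) + (8) + (1 - sqrt(5)) + (1 + sqrt(5)) + (1 + sqrt(5)) + (1 - sqrt(5)) + (0) + (0)] = 20/20 = 1
  <chi_5*chi_6, chi_8> = (1/20)[1*(4)*conj(2) + 1*(-4)*conj(2) + 2*(1)*conj(-sqrt(5)/2 - 1/2) + 2*(-1)*conj(-1/2 + sqrt(5)/2) + 2*(1)*conj(-1/2 + sqrt(5)/2) + 2*(-1)*conj(-sqrt(5)/2 - 1/2) + 5*(0)*conj(0) + 5*(0)*conj(0)]
      = (1/20)[(8) + (-8) + (-sqrt(5) - 1) + (1 - sqrt(5)) + (-1 + sqrt(5)) + (1 + sqrt(5)) + (0) + (0)] = 0/20 = 0
Hence the multiplicities are chi_5: 1, chi_7: 1. Dimension check: dim(chi_5)*dim(chi_6) = 2*2 = 4 and sum (mult * dim) = 1*2 + 1*2 = 4.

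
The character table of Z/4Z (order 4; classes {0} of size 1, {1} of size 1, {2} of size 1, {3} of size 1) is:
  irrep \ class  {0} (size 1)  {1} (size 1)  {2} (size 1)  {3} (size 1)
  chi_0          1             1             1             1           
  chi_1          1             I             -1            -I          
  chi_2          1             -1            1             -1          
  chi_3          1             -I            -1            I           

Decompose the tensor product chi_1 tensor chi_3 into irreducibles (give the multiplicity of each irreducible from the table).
chi_1 tensor chi_3 = chi_0 (all other irreducibles have multiplicity 0).

Details: The character of a tensor product is the pointwise product (chi_1 * chi_3)(C) = chi_1(C) * chi_3(C):
  {0}: (1)*(1), {1}: (I)*(-I), {2}: (-1)*(-1), {3}: (-I)*(I)
so (chi_1 * chi_3) takes values
  {0} -> 1, {1} -> 1, {2} -> 1, {3} -> 1.
Now take the inner product of this character with each irreducible chi from the table, <chi_1*chi_3, chi> = (1/4) sum_C |C| (chi_1*chi_3)(C) conj(chi(C)):
  <chi_1*chi_3, chi_0> = (1/4)[1*(1)*conj(1) + 1*(1)*conj(1) + 1*(1)*conj(1) + 1*(1)*conj(1)]
      = (1/4)[(1) + (1) + (1) + (1)] = 4/4 = 1
  <chi_1*chi_3, chi_1> = (1/4)[1*(1)*conj(1) + 1*(1)*conj(I) + 1*(1)*conj(-1) + 1*(1)*conj(-I)]
      = (1/4)[(1) + (-I) + (-1) + (I)] = 0/4 = 0
  <chi_1*chi_3, chi_2> = (1/4)[1*(1)*conj(1) + 1*(1)*conj(-1) + 1*(1)*conj(1) + 1*(1)*conj(-1)]
      = (1/4)[(1) + (-1) + (1) + (-1)] = 0/4 = 0
  <chi_1*chi_3, chi_3> = (1/4)[1*(1)*conj(1) + 1*(1)*conj(-I) + 1*(1)*conj(-1) + 1*(1)*conj(I)]
      = (1/4)[(1) + (I) + (-1) + (-I)] = 0/4 = 0
(Exp terms are combined using exp(i*s)*conj(exp(i*t)) = exp(i*(s-t)), and sums of them are collapsed using the identity that for every m > 1 the m distinct m-th roots of unity sum to 0, e.g. 1 + exp(2*I*pi/3) + exp(-2*I*pi/3) = 0.)
Hence the multiplicities are chi_0: 1. Dimension check: dim(chi_1)*dim(chi_3) = 1*1 = 1 and sum (mult * dim) = 1*1 = 1.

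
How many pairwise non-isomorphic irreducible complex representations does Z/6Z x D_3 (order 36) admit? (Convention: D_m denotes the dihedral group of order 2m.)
18

Why: The number of irreducible complex representations of a finite group equals its number of conjugacy classes. For a direct product, #classes(G x H) = #classes(G) * #classes(H). Z/6Z has 6 classes (abelian), D_3 has 3 classes, so 6 * 3 = 18, so Z/6Z x D_3 (order 36) has exactly 18 irreducible complex representations.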